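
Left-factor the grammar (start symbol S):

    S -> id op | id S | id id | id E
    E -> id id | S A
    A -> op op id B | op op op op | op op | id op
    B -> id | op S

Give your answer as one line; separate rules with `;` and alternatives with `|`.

S has alternatives sharing prefix 'id': factor to S → id S' with S' → op | S | id | E.
A has alternatives sharing prefix 'op op': factor to A → op op A' with A' → id B | op op | ε.

S -> id S'; E -> id id | S A; A -> id op | op op A'; B -> id | op S; S' -> op | S | id | E; A' -> id B | op op | ε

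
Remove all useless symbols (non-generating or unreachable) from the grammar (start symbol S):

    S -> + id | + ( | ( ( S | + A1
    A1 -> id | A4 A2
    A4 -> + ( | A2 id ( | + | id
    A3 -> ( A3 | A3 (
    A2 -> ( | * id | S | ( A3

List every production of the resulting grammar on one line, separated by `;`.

S -> + id | + ( | ( ( S | + A1; A1 -> id | A4 A2; A4 -> + ( | A2 id ( | + | id; A2 -> ( | * id | S

Generating nonterminals: {A1, A2, A4, S}.
Reachable from S after that: {A1, A2, A4, S}.
Removed useless symbols: {A3} and every production mentioning them.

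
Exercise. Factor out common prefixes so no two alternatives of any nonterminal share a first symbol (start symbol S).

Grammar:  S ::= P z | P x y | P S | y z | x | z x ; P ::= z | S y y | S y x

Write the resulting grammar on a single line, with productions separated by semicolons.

S ::= y z | x | z x | P S'; P ::= z | S y P'; S' ::= z | x y | S; P' ::= y | x

S has alternatives sharing prefix 'P': factor to S → P S' with S' → z | x y | S.
P has alternatives sharing prefix 'S y': factor to P → S y P' with P' → y | x.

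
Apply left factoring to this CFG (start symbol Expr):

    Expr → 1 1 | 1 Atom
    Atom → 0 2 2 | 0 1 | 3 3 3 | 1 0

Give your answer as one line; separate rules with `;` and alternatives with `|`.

Expr has alternatives sharing prefix '1': factor to Expr → 1 Expr1 with Expr1 → 1 | Atom.
Atom has alternatives sharing prefix '0': factor to Atom → 0 Atom1 with Atom1 → 2 2 | 1.

Expr → 1 Expr1; Atom → 3 3 3 | 1 0 | 0 Atom1; Expr1 → 1 | Atom; Atom1 → 2 2 | 1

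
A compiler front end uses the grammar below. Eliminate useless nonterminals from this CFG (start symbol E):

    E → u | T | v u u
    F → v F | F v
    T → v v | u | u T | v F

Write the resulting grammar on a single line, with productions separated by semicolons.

Generating nonterminals: {E, T}.
Reachable from E after that: {E, T}.
Removed useless symbols: {F} and every production mentioning them.

E → u | T | v u u; T → v v | u | u T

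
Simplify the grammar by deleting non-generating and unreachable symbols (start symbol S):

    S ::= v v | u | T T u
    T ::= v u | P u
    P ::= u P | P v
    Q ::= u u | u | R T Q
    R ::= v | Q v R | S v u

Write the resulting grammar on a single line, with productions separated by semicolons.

Generating nonterminals: {Q, R, S, T}.
Reachable from S after that: {S, T}.
Removed useless symbols: {P, Q, R} and every production mentioning them.

S ::= v v | u | T T u; T ::= v u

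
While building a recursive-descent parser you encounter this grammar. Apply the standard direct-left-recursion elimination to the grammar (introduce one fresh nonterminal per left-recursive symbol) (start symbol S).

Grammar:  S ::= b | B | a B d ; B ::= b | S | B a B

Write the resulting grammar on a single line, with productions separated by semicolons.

S ::= b | B | a B d; B ::= b B' | S B'; B' ::= a B B' | epsilon

B is directly left-recursive.
For B: α = {a B}, β = {b, S}. Rewrite as B → β B' and B' → α B' | ε.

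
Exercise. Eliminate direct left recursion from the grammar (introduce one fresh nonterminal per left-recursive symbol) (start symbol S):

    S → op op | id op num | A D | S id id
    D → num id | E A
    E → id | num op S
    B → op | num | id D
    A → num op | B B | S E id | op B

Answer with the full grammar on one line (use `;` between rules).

S → op op S' | id op num S' | A D S'; D → num id | E A; E → id | num op S; B → op | num | id D; A → num op | B B | S E id | op B; S' → id id S' | epsilon

Directly left-recursive nonterminal: S.
For S: α = {id id}, β = {op op, id op num, A D}. Rewrite as S → β S' and S' → α S' | ε.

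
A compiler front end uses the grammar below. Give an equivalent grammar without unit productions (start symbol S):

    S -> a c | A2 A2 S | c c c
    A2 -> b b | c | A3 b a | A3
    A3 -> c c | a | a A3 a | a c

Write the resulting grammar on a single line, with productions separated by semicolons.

S -> a c | A2 A2 S | c c c; A2 -> b b | c | A3 b a | c c | a | a A3 a | a c; A3 -> c c | a | a A3 a | a c

Unit pairs: A2 ⇒* {A3}.
For each unit pair (A, B), copy every non-unit production of B to A, then drop all unit productions.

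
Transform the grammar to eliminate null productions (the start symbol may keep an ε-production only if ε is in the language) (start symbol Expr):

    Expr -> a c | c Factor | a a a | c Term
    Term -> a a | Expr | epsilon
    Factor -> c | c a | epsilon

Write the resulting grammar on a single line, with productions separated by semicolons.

Nullable set = {Factor, Term}.
ε ∉ L(G), so no ε-production is kept.
Expand every rule over subsets of its nullable positions: Expr → c Factor gives c Factor | c.

Expr -> a c | c Factor | c | a a a | c Term; Term -> a a | Expr; Factor -> c | c a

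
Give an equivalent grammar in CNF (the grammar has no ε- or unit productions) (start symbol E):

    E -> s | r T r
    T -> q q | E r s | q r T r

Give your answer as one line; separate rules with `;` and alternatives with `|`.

Introduce a nonterminal for each terminal appearing in a rule of length ≥ 2: X1 → r, X2 → q, X3 → s.
Binarize each right-hand side of length ≥ 3 by chaining fresh nonterminals (Y1, Y2, …): affected rules were E → X1 T X1; T → E X1 X3; T → X2 X1 T X1.

E -> s | X1 Y1; T -> X2 X2 | E Y2 | X2 Y3; X1 -> r; X2 -> q; X3 -> s; Y1 -> T X1; Y2 -> X1 X3; Y3 -> X1 Y4; Y4 -> T X1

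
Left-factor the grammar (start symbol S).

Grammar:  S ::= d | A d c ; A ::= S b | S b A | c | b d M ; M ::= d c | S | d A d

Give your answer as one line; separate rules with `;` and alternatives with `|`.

A has alternatives sharing prefix 'S b': factor to A → S b A' with A' → ε | A.
M has alternatives sharing prefix 'd': factor to M → d M' with M' → c | A d.

S ::= d | A d c; A ::= c | b d M | S b A'; M ::= S | d M'; A' ::= ε | A; M' ::= c | A d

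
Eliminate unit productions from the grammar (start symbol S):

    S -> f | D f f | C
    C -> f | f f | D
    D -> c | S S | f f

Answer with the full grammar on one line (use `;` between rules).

Unit pairs: C ⇒* {D}; S ⇒* {C, D}.
For every A with A ⇒* B via unit rules, add B's non-unit alternatives to A; then delete every rule of the form X → Y.

S -> c | S S | f f | f | D f f; C -> f | f f | c | S S; D -> c | S S | f f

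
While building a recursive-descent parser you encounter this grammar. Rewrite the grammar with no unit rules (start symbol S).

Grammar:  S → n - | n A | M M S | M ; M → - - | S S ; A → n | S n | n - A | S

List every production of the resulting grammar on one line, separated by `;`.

S → n - | n A | M M S | - - | S S; M → - - | S S; A → n - | n A | M M S | n | S n | n - A | - - | S S

Unit pairs: A ⇒* {M, S}; S ⇒* {M}.
For every A with A ⇒* B via unit rules, add B's non-unit alternatives to A; then delete every rule of the form X → Y.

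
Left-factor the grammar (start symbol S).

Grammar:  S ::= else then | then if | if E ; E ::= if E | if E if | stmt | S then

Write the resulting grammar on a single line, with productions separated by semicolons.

S ::= else then | then if | if E; E ::= stmt | S then | if E E'; E' ::= ε | if

E has alternatives sharing prefix 'if E': factor to E → if E E' with E' → ε | if.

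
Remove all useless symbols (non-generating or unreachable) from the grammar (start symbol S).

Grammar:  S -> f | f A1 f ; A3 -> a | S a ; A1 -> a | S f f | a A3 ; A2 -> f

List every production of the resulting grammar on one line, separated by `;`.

Generating nonterminals: {A1, A2, A3, S}.
Reachable from S after that: {A1, A3, S}.
Removed useless symbols: {A2} and every production mentioning them.

S -> f | f A1 f; A3 -> a | S a; A1 -> a | S f f | a A3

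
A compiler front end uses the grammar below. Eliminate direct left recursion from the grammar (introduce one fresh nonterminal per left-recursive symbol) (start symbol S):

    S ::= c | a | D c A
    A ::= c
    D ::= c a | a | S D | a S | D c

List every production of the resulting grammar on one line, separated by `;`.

Directly left-recursive nonterminal: D.
For D: α = {c}, β = {c a, a, S D, a S}. Rewrite as D → β D' and D' → α D' | ε.

S ::= c | a | D c A; A ::= c; D ::= c a D' | a D' | S D D' | a S D'; D' ::= c D' | eps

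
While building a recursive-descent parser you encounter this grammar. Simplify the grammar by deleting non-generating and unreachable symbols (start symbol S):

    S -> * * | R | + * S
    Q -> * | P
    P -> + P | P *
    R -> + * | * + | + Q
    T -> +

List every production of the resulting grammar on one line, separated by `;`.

Generating nonterminals: {Q, R, S, T}.
Reachable from S after that: {Q, R, S}.
Removed useless symbols: {P, T} and every production mentioning them.

S -> * * | R | + * S; Q -> *; R -> + * | * + | + Q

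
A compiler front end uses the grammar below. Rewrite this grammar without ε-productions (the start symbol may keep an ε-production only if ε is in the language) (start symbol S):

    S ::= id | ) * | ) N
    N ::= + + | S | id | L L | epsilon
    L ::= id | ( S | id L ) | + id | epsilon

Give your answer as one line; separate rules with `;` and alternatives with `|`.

S ::= id | ) * | ) N | ); N ::= + + | S | id | L L | L; L ::= id | ( S | id L ) | id ) | + id

Nullable nonterminals: {L, N}.
ε ∉ L(G), so no ε-production is kept.
For each production, add variants omitting each subset of nullable occurrences: S → ) N gives ) N | ). N → L L gives L L | L. L → id L ) gives id L ) | id ).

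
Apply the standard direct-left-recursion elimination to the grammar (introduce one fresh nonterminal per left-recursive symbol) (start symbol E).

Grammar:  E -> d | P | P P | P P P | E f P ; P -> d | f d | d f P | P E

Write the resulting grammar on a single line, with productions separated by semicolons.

E -> d E' | P E' | P P E' | P P P E'; P -> d P' | f d P' | d f P P'; E' -> f P E' | ε; P' -> E P' | ε

Left recursion appears on E, P.
For E: α = {f P}, β = {d, P, P P, P P P}. Rewrite as E → β E' and E' → α E' | ε.
For P: α = {E}, β = {d, f d, d f P}. Rewrite as P → β P' and P' → α P' | ε.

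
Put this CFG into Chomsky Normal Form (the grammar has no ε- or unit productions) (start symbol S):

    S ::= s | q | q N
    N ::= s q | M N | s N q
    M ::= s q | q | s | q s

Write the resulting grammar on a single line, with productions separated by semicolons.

Introduce a nonterminal for each terminal appearing in a rule of length ≥ 2: X1 → q, X2 → s.
Binarize each right-hand side of length ≥ 3 by chaining fresh nonterminals (Y1, Y2, …): affected rules were N → X2 N X1.

S ::= s | q | X1 N; N ::= X2 X1 | M N | X2 Y1; M ::= X2 X1 | q | s | X1 X2; X1 ::= q; X2 ::= s; Y1 ::= N X1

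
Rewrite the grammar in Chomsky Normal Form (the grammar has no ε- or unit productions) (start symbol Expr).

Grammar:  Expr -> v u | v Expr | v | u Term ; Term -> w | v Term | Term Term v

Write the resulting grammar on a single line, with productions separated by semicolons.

Introduce a nonterminal for each terminal appearing in a rule of length ≥ 2: X1 → v, X2 → u.
Binarize each right-hand side of length ≥ 3 by chaining fresh nonterminals (Y1, Y2, …): affected rules were Term → Term Term X1.

Expr -> X1 X2 | X1 Expr | v | X2 Term; Term -> w | X1 Term | Term Y1; X1 -> v; X2 -> u; Y1 -> Term X1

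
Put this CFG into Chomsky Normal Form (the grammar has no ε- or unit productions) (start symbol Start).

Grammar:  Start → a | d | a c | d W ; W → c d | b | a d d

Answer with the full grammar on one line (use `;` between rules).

Start → a | d | X1 X2 | X3 W; W → X2 X3 | b | X1 Y1; X1 → a; X2 → c; X3 → d; Y1 → X3 X3

Introduce a nonterminal for each terminal appearing in a rule of length ≥ 2: X1 → a, X2 → c, X3 → d.
Binarize each right-hand side of length ≥ 3 by chaining fresh nonterminals (Y1, Y2, …): affected rules were W → X1 X3 X3.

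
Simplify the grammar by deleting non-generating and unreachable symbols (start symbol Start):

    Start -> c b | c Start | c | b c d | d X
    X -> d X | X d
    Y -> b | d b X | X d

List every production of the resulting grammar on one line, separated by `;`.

Generating nonterminals: {Start, Y}.
Reachable from Start after that: {Start}.
Removed useless symbols: {X, Y} and every production mentioning them.

Start -> c b | c Start | c | b c d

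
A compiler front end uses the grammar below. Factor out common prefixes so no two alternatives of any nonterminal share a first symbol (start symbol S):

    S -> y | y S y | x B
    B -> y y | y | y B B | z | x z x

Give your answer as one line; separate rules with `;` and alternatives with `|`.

S has alternatives sharing prefix 'y': factor to S → y S' with S' → ε | S y.
B has alternatives sharing prefix 'y': factor to B → y B' with B' → y | ε | B B.

S -> x B | y S'; B -> z | x z x | y B'; S' -> epsilon | S y; B' -> y | epsilon | B B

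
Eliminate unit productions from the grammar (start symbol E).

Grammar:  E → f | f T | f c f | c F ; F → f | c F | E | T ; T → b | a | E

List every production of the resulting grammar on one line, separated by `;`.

E → f | f T | f c f | c F; F → f | f T | f c f | c F | b | a; T → f | f T | f c f | c F | b | a

Unit pairs: F ⇒* {E, T}; T ⇒* {E}.
For each unit pair (A, B), copy every non-unit production of B to A, then drop all unit productions.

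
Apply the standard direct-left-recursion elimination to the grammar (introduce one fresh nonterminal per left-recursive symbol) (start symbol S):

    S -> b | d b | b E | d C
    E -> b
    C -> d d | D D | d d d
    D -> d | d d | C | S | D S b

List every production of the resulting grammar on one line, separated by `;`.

S -> b | d b | b E | d C; E -> b; C -> d d | D D | d d d; D -> d D' | d d D' | C D' | S D'; D' -> S b D' | ε

Left recursion appears on D.
For D: α = {S b}, β = {d, d d, C, S}. Rewrite as D → β D' and D' → α D' | ε.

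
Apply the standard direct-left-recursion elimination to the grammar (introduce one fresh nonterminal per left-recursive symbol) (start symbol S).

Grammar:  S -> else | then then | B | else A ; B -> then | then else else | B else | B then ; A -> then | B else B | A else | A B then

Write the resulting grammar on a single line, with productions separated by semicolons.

Left recursion appears on B, A.
For B: α = {else, then}, β = {then, then else else}. Rewrite as B → β B' and B' → α B' | ε.
For A: α = {else, B then}, β = {then, B else B}. Rewrite as A → β A' and A' → α A' | ε.

S -> else | then then | B | else A; B -> then B' | then else else B'; A -> then A' | B else B A'; B' -> else B' | then B' | ε; A' -> else A' | B then A' | ε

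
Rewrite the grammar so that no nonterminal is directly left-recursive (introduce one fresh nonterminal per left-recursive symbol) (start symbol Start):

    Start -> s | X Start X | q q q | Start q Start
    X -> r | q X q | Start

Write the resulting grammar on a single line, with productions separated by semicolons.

Start -> s Start1 | X Start X Start1 | q q q Start1; X -> r | q X q | Start; Start1 -> q Start Start1 | ε

Directly left-recursive nonterminal: Start.
For Start: α = {q Start}, β = {s, X Start X, q q q}. Rewrite as Start → β Start1 and Start1 → α Start1 | ε.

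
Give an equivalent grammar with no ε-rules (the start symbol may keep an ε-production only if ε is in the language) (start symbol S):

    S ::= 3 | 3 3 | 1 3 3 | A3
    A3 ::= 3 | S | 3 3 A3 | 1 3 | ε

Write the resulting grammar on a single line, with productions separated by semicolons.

S ::= 3 | 3 3 | 1 3 3 | A3 | ε; A3 ::= 3 | S | 3 3 A3 | 3 3 | 1 3

Nullable set = {A3, S}.
ε ∈ L(G) since S is nullable, so keep S → ε.
Expand every rule over subsets of its nullable positions: A3 → 3 3 A3 gives 3 3 A3 | 3 3.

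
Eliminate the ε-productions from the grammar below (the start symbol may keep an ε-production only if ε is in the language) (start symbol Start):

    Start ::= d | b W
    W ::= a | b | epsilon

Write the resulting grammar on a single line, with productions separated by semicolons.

Nullable set = {W}.
ε ∉ L(G), so no ε-production is kept.
Expand every rule over subsets of its nullable positions: Start → b W gives b W | b.

Start ::= d | b W | b; W ::= a | b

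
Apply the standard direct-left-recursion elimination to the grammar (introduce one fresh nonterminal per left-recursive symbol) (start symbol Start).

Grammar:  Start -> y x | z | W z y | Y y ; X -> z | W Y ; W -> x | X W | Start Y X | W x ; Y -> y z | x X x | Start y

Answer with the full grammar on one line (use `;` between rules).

Start -> y x | z | W z y | Y y; X -> z | W Y; W -> x W1 | X W W1 | Start Y X W1; Y -> y z | x X x | Start y; W1 -> x W1 | ε

Left recursion appears on W.
For W: α = {x}, β = {x, X W, Start Y X}. Rewrite as W → β W1 and W1 → α W1 | ε.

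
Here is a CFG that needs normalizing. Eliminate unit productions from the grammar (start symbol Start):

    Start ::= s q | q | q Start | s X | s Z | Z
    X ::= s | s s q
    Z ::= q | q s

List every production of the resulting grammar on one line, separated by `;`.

Unit pairs: Start ⇒* {Z}.
For each unit pair (A, B), copy every non-unit production of B to A, then drop all unit productions.

Start ::= q | q s | s q | q Start | s X | s Z; X ::= s | s s q; Z ::= q | q s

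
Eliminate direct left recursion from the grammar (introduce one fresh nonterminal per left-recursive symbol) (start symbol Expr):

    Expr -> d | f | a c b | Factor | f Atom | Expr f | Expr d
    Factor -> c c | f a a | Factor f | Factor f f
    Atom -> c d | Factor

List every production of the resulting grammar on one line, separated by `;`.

Expr -> d Expr1 | f Expr1 | a c b Expr1 | Factor Expr1 | f Atom Expr1; Factor -> c c Factor1 | f a a Factor1; Atom -> c d | Factor; Expr1 -> f Expr1 | d Expr1 | eps; Factor1 -> f Factor1 | f f Factor1 | eps

Directly left-recursive nonterminals: Expr, Factor.
For Expr: α = {f, d}, β = {d, f, a c b, Factor, f Atom}. Rewrite as Expr → β Expr1 and Expr1 → α Expr1 | ε.
For Factor: α = {f, f f}, β = {c c, f a a}. Rewrite as Factor → β Factor1 and Factor1 → α Factor1 | ε.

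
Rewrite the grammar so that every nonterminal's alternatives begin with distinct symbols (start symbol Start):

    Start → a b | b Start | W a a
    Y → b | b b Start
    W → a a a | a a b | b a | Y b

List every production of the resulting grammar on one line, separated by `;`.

Y has alternatives sharing prefix 'b': factor to Y → b Y1 with Y1 → ε | b Start.
W has alternatives sharing prefix 'a a': factor to W → a a W1 with W1 → a | b.

Start → a b | b Start | W a a; Y → b Y1; W → b a | Y b | a a W1; Y1 → ε | b Start; W1 → a | b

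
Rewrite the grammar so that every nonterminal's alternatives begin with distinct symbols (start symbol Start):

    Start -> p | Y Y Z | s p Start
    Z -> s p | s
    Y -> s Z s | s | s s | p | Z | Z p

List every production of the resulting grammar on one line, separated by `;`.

Z has alternatives sharing prefix 's': factor to Z → s Z1 with Z1 → p | ε.
Y has alternatives sharing prefix 's': factor to Y → s Y1 with Y1 → Z s | ε | s.
Y has alternatives sharing prefix 'Z': factor to Y → Z Y2 with Y2 → ε | p.

Start -> p | Y Y Z | s p Start; Z -> s Z1; Y -> p | s Y1 | Z Y2; Z1 -> p | ε; Y1 -> Z s | ε | s; Y2 -> ε | p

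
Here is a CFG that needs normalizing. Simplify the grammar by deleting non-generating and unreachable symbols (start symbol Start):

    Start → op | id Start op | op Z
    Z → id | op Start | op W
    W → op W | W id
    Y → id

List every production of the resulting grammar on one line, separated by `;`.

Generating nonterminals: {Start, Y, Z}.
Reachable from Start after that: {Start, Z}.
Removed useless symbols: {W, Y} and every production mentioning them.

Start → op | id Start op | op Z; Z → id | op Start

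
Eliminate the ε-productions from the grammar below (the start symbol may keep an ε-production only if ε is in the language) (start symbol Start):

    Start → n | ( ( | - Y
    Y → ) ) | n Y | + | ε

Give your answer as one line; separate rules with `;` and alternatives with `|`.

Start → n | ( ( | - Y | -; Y → ) ) | n Y | n | +

Nullable set = {Y}.
ε ∉ L(G), so no ε-production is kept.
Expand every rule over subsets of its nullable positions: Start → - Y gives - Y | -. Y → n Y gives n Y | n.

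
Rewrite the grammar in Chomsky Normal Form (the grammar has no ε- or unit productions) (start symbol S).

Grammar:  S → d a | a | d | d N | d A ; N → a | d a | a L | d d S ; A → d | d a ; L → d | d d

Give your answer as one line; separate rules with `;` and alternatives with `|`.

Introduce a nonterminal for each terminal appearing in a rule of length ≥ 2: X1 → d, X2 → a.
Binarize each right-hand side of length ≥ 3 by chaining fresh nonterminals (Y1, Y2, …): affected rules were N → X1 X1 S.

S → X1 X2 | a | d | X1 N | X1 A; N → a | X1 X2 | X2 L | X1 Y1; A → d | X1 X2; L → d | X1 X1; X1 → d; X2 → a; Y1 → X1 S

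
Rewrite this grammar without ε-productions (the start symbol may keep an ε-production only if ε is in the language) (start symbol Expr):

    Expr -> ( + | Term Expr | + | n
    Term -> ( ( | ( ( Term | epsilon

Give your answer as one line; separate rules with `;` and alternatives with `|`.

The nullable symbols are {Term}.
ε ∉ L(G), so no ε-production is kept.

Expr -> ( + | Term Expr | + | n; Term -> ( ( | ( ( Term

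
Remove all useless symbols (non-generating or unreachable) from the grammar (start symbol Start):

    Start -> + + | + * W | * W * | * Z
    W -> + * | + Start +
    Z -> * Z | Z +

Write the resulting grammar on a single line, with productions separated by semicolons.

Start -> + + | + * W | * W *; W -> + * | + Start +

Generating nonterminals: {Start, W}.
Reachable from Start after that: {Start, W}.
Removed useless symbols: {Z} and every production mentioning them.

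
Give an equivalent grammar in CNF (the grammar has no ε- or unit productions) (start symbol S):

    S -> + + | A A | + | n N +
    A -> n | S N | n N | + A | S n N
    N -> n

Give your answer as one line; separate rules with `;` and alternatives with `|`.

Introduce a nonterminal for each terminal appearing in a rule of length ≥ 2: X1 → +, X2 → n.
Binarize each right-hand side of length ≥ 3 by chaining fresh nonterminals (Y1, Y2, …): affected rules were S → X2 N X1; A → S X2 N.

S -> X1 X1 | A A | + | X2 Y1; A -> n | S N | X2 N | X1 A | S Y2; N -> n; X1 -> +; X2 -> n; Y1 -> N X1; Y2 -> X2 N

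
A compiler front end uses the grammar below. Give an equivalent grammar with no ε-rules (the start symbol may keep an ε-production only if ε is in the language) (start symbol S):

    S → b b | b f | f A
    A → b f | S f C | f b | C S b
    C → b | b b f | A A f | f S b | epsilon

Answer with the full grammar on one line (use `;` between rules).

S → b b | b f | f A; A → b f | S f C | S f | f b | C S b | S b; C → b | b b f | A A f | f S b

Nullable nonterminals: {C}.
ε ∉ L(G), so no ε-production is kept.
For each production, add variants omitting each subset of nullable occurrences: A → S f C gives S f C | S f. A → C S b gives C S b | S b.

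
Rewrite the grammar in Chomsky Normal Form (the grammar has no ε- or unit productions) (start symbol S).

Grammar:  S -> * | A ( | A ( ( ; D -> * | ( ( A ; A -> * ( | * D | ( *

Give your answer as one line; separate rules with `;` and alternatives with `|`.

Introduce a nonterminal for each terminal appearing in a rule of length ≥ 2: X1 → (, X2 → *.
Binarize each right-hand side of length ≥ 3 by chaining fresh nonterminals (Y1, Y2, …): affected rules were S → A X1 X1; D → X1 X1 A.

S -> * | A X1 | A Y1; D -> * | X1 Y2; A -> X2 X1 | X2 D | X1 X2; X1 -> (; X2 -> *; Y1 -> X1 X1; Y2 -> X1 A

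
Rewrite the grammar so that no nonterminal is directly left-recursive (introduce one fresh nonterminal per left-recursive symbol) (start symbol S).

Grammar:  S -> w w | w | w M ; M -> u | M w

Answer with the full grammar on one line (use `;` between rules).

S -> w w | w | w M; M -> u M'; M' -> w M' | epsilon

M is directly left-recursive.
For M: α = {w}, β = {u}. Rewrite as M → β M' and M' → α M' | ε.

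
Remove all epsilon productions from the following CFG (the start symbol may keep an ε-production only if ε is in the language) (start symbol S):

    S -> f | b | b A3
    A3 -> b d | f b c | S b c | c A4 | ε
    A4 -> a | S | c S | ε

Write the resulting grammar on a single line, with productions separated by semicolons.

S -> f | b | b A3; A3 -> b d | f b c | S b c | c A4 | c; A4 -> a | S | c S

Nullable nonterminals: {A3, A4}.
ε ∉ L(G), so no ε-production is kept.
For each production, add variants omitting each subset of nullable occurrences: A3 → c A4 gives c A4 | c.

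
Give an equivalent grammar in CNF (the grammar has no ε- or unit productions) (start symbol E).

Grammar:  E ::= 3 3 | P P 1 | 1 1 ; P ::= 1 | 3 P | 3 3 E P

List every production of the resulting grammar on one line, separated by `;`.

E ::= X1 X1 | P Y1 | X2 X2; P ::= 1 | X1 P | X1 Y2; X1 ::= 3; X2 ::= 1; Y1 ::= P X2; Y2 ::= X1 Y3; Y3 ::= E P

Introduce a nonterminal for each terminal appearing in a rule of length ≥ 2: X1 → 3, X2 → 1.
Binarize each right-hand side of length ≥ 3 by chaining fresh nonterminals (Y1, Y2, …): affected rules were E → P P X2; P → X1 X1 E P.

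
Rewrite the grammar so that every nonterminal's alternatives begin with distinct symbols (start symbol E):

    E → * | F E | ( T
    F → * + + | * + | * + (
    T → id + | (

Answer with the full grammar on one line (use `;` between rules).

E → * | F E | ( T; F → * + F'; T → id + | (; F' → + | eps | (

F has alternatives sharing prefix '* +': factor to F → * + F' with F' → + | ε | (.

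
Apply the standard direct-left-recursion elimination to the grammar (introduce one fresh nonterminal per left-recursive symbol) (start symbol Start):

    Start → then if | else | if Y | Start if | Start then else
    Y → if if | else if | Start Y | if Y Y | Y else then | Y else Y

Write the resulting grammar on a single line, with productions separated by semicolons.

Start → then if Start1 | else Start1 | if Y Start1; Y → if if Y1 | else if Y1 | Start Y Y1 | if Y Y Y1; Start1 → if Start1 | then else Start1 | eps; Y1 → else then Y1 | else Y Y1 | eps

Left recursion appears on Start, Y.
For Start: α = {if, then else}, β = {then if, else, if Y}. Rewrite as Start → β Start1 and Start1 → α Start1 | ε.
For Y: α = {else then, else Y}, β = {if if, else if, Start Y, if Y Y}. Rewrite as Y → β Y1 and Y1 → α Y1 | ε.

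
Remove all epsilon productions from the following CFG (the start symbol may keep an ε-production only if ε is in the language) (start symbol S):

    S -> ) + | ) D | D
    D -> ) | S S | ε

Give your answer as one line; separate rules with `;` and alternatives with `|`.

S -> ) + | ) D | ) | D | ε; D -> ) | S S | S

The nullable symbols are {D, S}.
ε ∈ L(G) since S is nullable, so keep S → ε.
Add the nullable-subset variants: S → ) D gives ) D | ). D → S S gives S S | S.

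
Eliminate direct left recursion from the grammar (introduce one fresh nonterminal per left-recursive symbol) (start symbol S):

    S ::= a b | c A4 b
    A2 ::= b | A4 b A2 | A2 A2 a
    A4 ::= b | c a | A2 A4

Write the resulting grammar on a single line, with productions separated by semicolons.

S ::= a b | c A4 b; A2 ::= b A2' | A4 b A2 A2'; A4 ::= b | c a | A2 A4; A2' ::= A2 a A2' | ε

A2 is directly left-recursive.
For A2: α = {A2 a}, β = {b, A4 b A2}. Rewrite as A2 → β A2' and A2' → α A2' | ε.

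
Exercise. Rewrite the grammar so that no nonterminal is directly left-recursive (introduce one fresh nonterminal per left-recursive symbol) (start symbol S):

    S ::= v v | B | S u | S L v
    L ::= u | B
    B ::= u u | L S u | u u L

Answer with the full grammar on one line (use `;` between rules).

S ::= v v S' | B S'; L ::= u | B; B ::= u u | L S u | u u L; S' ::= u S' | L v S' | ε

Directly left-recursive nonterminal: S.
For S: α = {u, L v}, β = {v v, B}. Rewrite as S → β S' and S' → α S' | ε.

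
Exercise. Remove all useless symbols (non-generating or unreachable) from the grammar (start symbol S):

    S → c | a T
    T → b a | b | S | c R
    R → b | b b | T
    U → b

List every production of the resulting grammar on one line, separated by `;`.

Generating nonterminals: {R, S, T, U}.
Reachable from S after that: {R, S, T}.
Removed useless symbols: {U} and every production mentioning them.

S → c | a T; T → b a | b | S | c R; R → b | b b | T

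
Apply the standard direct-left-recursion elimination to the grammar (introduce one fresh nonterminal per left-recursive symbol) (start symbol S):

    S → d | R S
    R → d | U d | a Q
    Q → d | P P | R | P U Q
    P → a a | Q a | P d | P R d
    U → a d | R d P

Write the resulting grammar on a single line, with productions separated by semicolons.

Left recursion appears on P.
For P: α = {d, R d}, β = {a a, Q a}. Rewrite as P → β P' and P' → α P' | ε.

S → d | R S; R → d | U d | a Q; Q → d | P P | R | P U Q; P → a a P' | Q a P'; U → a d | R d P; P' → d P' | R d P' | ε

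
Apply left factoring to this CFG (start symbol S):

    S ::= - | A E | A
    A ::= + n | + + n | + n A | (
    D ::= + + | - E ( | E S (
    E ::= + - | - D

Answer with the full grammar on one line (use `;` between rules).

S has alternatives sharing prefix 'A': factor to S → A S' with S' → E | ε.
A has alternatives sharing prefix '+': factor to A → + A' with A' → n | + n | n A.
A' has alternatives sharing prefix 'n': factor to A' → n A'' with A'' → ε | A.

S ::= - | A S'; A ::= ( | + A'; D ::= + + | - E ( | E S (; E ::= + - | - D; S' ::= E | ε; A' ::= + n | n A''; A'' ::= ε | A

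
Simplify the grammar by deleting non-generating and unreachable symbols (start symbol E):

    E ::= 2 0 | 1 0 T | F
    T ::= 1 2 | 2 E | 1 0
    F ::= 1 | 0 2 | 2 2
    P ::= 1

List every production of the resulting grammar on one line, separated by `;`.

E ::= 2 0 | 1 0 T | F; T ::= 1 2 | 2 E | 1 0; F ::= 1 | 0 2 | 2 2

Generating nonterminals: {E, F, P, T}.
Reachable from E after that: {E, F, T}.
Removed useless symbols: {P} and every production mentioning them.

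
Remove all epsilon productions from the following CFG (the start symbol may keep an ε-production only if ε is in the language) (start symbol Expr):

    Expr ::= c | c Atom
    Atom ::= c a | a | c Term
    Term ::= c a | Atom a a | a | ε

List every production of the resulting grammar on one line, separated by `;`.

The nullable symbols are {Term}.
ε ∉ L(G), so no ε-production is kept.
Add the nullable-subset variants: Atom → c Term gives c Term | c.

Expr ::= c | c Atom; Atom ::= c a | a | c Term | c; Term ::= c a | Atom a a | a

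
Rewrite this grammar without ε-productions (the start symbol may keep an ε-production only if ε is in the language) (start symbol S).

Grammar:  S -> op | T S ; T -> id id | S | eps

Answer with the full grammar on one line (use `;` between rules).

Nullable nonterminals: {T}.
ε ∉ L(G), so no ε-production is kept.

S -> op | T S; T -> id id | S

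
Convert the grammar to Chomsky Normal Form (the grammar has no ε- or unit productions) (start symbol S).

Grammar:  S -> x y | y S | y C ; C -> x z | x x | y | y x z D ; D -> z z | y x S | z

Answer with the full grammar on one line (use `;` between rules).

S -> X1 X2 | X2 S | X2 C; C -> X1 X3 | X1 X1 | y | X2 Y1; D -> X3 X3 | X2 Y3 | z; X1 -> x; X2 -> y; X3 -> z; Y1 -> X1 Y2; Y2 -> X3 D; Y3 -> X1 S

Introduce a nonterminal for each terminal appearing in a rule of length ≥ 2: X1 → x, X2 → y, X3 → z.
Binarize each right-hand side of length ≥ 3 by chaining fresh nonterminals (Y1, Y2, …): affected rules were C → X2 X1 X3 D; D → X2 X1 S.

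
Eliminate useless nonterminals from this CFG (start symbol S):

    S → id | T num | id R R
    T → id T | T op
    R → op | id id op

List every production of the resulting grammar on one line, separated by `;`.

S → id | id R R; R → op | id id op

Generating nonterminals: {R, S}.
Reachable from S after that: {R, S}.
Removed useless symbols: {T} and every production mentioning them.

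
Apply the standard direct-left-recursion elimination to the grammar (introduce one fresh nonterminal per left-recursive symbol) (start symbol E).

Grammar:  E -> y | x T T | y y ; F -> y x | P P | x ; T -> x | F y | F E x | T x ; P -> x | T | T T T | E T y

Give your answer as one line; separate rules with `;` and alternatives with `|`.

E -> y | x T T | y y; F -> y x | P P | x; T -> x T' | F y T' | F E x T'; P -> x | T | T T T | E T y; T' -> x T' | ε

Left recursion appears on T.
For T: α = {x}, β = {x, F y, F E x}. Rewrite as T → β T' and T' → α T' | ε.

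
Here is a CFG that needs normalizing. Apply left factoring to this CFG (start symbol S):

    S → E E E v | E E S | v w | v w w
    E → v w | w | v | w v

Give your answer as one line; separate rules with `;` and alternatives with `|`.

S has alternatives sharing prefix 'E E': factor to S → E E S' with S' → E v | S.
S has alternatives sharing prefix 'v w': factor to S → v w S'' with S'' → ε | w.
E has alternatives sharing prefix 'v': factor to E → v E' with E' → w | ε.
E has alternatives sharing prefix 'w': factor to E → w E'' with E'' → ε | v.

S → E E S' | v w S''; E → v E' | w E''; S' → E v | S; S'' → eps | w; E' → w | eps; E'' → eps | v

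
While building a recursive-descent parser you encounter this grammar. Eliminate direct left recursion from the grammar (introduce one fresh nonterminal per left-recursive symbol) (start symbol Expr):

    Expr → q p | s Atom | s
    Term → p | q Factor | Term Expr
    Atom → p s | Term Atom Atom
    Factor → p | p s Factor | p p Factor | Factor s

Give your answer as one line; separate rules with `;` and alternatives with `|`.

Left recursion appears on Term, Factor.
For Term: α = {Expr}, β = {p, q Factor}. Rewrite as Term → β Term1 and Term1 → α Term1 | ε.
For Factor: α = {s}, β = {p, p s Factor, p p Factor}. Rewrite as Factor → β Factor1 and Factor1 → α Factor1 | ε.

Expr → q p | s Atom | s; Term → p Term1 | q Factor Term1; Atom → p s | Term Atom Atom; Factor → p Factor1 | p s Factor Factor1 | p p Factor Factor1; Term1 → Expr Term1 | ε; Factor1 → s Factor1 | ε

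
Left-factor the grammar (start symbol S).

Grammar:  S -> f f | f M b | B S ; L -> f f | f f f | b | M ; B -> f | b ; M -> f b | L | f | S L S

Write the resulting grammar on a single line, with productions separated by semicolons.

S -> B S | f S'; L -> b | M | f f L'; B -> f | b; M -> L | S L S | f M'; S' -> f | M b; L' -> ε | f; M' -> b | ε

S has alternatives sharing prefix 'f': factor to S → f S' with S' → f | M b.
L has alternatives sharing prefix 'f f': factor to L → f f L' with L' → ε | f.
M has alternatives sharing prefix 'f': factor to M → f M' with M' → b | ε.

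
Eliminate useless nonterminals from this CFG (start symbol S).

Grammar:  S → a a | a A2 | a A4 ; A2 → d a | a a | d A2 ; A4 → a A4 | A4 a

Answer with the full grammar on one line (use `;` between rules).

Generating nonterminals: {A2, S}.
Reachable from S after that: {A2, S}.
Removed useless symbols: {A4} and every production mentioning them.

S → a a | a A2; A2 → d a | a a | d A2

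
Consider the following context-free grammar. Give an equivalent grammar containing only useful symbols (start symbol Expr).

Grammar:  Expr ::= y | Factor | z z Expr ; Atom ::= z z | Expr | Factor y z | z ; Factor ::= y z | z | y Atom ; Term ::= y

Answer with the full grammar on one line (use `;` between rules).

Expr ::= y | Factor | z z Expr; Atom ::= z z | Expr | Factor y z | z; Factor ::= y z | z | y Atom

Generating nonterminals: {Atom, Expr, Factor, Term}.
Reachable from Expr after that: {Atom, Expr, Factor}.
Removed useless symbols: {Term} and every production mentioning them.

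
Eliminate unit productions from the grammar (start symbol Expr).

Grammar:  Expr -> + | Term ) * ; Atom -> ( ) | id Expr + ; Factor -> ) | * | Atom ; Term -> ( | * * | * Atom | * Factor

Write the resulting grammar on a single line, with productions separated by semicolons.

Expr -> + | Term ) *; Atom -> ( ) | id Expr +; Factor -> ( ) | id Expr + | ) | *; Term -> ( | * * | * Atom | * Factor

Unit pairs: Factor ⇒* {Atom}.
Replace each nonterminal's rules with the union of the non-unit rules of every nonterminal it unit-derives.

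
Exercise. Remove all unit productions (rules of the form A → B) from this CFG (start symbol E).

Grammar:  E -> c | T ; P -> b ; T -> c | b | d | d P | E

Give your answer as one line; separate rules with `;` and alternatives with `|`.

Unit pairs: E ⇒* {T}; T ⇒* {E}.
For every A with A ⇒* B via unit rules, add B's non-unit alternatives to A; then delete every rule of the form X → Y.

E -> c | b | d | d P; P -> b; T -> c | b | d | d P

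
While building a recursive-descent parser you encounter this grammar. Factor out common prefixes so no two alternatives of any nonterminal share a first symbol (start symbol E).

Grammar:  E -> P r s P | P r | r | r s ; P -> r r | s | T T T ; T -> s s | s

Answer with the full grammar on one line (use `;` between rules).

E -> P r E' | r E''; P -> r r | s | T T T; T -> s T'; E' -> s P | epsilon; E'' -> epsilon | s; T' -> s | epsilon

E has alternatives sharing prefix 'P r': factor to E → P r E' with E' → s P | ε.
E has alternatives sharing prefix 'r': factor to E → r E'' with E'' → ε | s.
T has alternatives sharing prefix 's': factor to T → s T' with T' → s | ε.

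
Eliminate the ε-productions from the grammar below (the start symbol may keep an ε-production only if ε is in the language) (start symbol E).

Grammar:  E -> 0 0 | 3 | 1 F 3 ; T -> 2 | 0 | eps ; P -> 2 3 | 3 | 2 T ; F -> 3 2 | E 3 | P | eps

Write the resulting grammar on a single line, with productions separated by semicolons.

Nullable set = {F, T}.
ε ∉ L(G), so no ε-production is kept.
For each production, add variants omitting each subset of nullable occurrences: E → 1 F 3 gives 1 F 3 | 1 3. P → 2 T gives 2 T | 2.

E -> 0 0 | 3 | 1 F 3 | 1 3; T -> 2 | 0; P -> 2 3 | 3 | 2 T | 2; F -> 3 2 | E 3 | P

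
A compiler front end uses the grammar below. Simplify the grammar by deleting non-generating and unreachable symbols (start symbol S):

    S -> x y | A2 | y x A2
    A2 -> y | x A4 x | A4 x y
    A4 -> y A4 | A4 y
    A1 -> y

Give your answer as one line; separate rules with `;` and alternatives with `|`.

S -> x y | A2 | y x A2; A2 -> y

Generating nonterminals: {A1, A2, S}.
Reachable from S after that: {A2, S}.
Removed useless symbols: {A1, A4} and every production mentioning them.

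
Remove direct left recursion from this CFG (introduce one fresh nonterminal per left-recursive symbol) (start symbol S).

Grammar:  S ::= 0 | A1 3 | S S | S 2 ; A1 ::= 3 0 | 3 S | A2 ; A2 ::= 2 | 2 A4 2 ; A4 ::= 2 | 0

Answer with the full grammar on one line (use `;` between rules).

S ::= 0 S' | A1 3 S'; A1 ::= 3 0 | 3 S | A2; A2 ::= 2 | 2 A4 2; A4 ::= 2 | 0; S' ::= S S' | 2 S' | ε

S is directly left-recursive.
For S: α = {S, 2}, β = {0, A1 3}. Rewrite as S → β S' and S' → α S' | ε.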